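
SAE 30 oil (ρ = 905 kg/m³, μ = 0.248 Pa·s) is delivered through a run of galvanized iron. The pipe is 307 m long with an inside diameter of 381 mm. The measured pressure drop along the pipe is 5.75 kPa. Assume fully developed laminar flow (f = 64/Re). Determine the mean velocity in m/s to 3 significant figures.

V ≈ 0.343 m/s

For laminar flow, f = 64/Re with Re = ρVD/μ, so Darcy-Weisbach reduces to ΔP = 32μLV/D². Solving for V: V = ΔP·D²/(32μL) = 5750·(0.381)²/(32·0.248·307) = 0.3426 m/s.
Check: Re = ρVD/μ = 905·0.3426·0.381/0.248 = 476.3 < 2300, so the laminar assumption holds.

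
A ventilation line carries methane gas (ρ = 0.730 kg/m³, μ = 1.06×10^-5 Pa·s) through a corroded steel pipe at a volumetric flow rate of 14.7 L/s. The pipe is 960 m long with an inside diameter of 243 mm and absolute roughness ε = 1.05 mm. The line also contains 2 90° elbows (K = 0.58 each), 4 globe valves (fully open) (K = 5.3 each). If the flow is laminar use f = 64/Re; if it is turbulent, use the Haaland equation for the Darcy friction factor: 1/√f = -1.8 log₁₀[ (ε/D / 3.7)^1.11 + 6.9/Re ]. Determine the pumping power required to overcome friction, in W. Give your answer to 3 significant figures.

Q = 14.7 L/s = 14.7/1000 = 0.0147 m³/s.
Cross-sectional area A = πD²/4 = π(0.243)²/4 = 0.04638 m²; mean velocity V = Q/A = 0.0147/0.04638 = 0.317 m/s.
Reynolds number Re = ρVD/μ = 0.73 · 0.317 · 0.243 / 1.06e-05 = 5304.
Re > 4000 → turbulent. Relative roughness ε/D = 0.00105/0.243 = 0.00432. Haaland: 1/√f = -1.8 log₁₀[(0.00432/3.7)^1.11 + 6.9/5304] = -1.8 log₁₀[0.000556 + 0.0013] = 4.916, so f = 0.04137.
Total minor-loss coefficient ΣK = 2·0.58 + 4·5.3 = 22.4.
ΔP = [f·L/D + ΣK]·(ρV²/2) = [0.04137·960/0.243 + 22.4]·(0.73·0.317²/2) = [163.4 + 22.4]·0.03667 = 6.814 Pa.
Pumping power P = QΔP = 0.0147·6.814 = 0.1002 W = 0.100 W.

P ≈ 0.100 W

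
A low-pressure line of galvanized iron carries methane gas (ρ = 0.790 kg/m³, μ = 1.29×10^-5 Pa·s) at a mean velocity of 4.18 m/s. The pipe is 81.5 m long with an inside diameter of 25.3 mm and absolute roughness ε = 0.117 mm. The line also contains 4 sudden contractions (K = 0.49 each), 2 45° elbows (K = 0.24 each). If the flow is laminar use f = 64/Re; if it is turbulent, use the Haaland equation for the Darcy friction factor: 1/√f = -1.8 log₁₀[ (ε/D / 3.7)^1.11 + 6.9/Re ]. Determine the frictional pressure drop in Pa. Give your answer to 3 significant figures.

Reynolds number Re = ρVD/μ = 0.79 · 4.18 · 0.0253 / 1.29e-05 = 6476.
Re > 4000 → turbulent. Relative roughness ε/D = 0.000117/0.0253 = 0.00462. Haaland: 1/√f = -1.8 log₁₀[(0.00462/3.7)^1.11 + 6.9/6476] = -1.8 log₁₀[0.000599 + 0.00107] = 5.002, so f = 0.03997.
Total minor-loss coefficient ΣK = 4·0.49 + 2·0.24 = 2.44.
ΔP = [f·L/D + ΣK]·(ρV²/2) = [0.03997·81.5/0.0253 + 2.44]·(0.79·4.18²/2) = [128.8 + 2.44]·6.902 = 905.5 Pa.

ΔP ≈ 906 Pa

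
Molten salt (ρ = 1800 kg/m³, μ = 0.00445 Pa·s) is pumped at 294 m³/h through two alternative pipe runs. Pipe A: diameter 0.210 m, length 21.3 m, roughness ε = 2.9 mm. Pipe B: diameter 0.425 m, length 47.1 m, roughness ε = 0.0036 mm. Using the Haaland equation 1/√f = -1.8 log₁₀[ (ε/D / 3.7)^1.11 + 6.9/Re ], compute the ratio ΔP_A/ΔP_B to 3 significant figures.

Pipe A: V = Q/A = 0.08167/0.03464 = 2.358 m/s; Re = 2.003e+05; ε/D = 0.0138; Haaland → f = 0.04272; ΔP_A = f(L/D)(ρV²/2) = 2.168e+04 Pa.
Pipe B: V = Q/A = 0.08167/0.1419 = 0.5757 m/s; Re = 9.896e+04; ε/D = 8.47e-06; Haaland → f = 0.01789; ΔP_B = f(L/D)(ρV²/2) = 591.4 Pa.
ΔP_A/ΔP_B = 2.168e+04/591.4 = 36.7.

ΔP_A/ΔP_B ≈ 36.7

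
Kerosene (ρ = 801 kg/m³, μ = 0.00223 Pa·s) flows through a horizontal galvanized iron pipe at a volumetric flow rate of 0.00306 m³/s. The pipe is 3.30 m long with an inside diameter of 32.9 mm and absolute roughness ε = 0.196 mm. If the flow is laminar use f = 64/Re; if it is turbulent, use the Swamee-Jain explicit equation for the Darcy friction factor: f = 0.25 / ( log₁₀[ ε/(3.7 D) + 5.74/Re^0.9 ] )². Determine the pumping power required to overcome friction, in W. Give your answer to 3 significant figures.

Cross-sectional area A = πD²/4 = π(0.0329)²/4 = 0.0008501 m²; mean velocity V = Q/A = 0.00306/0.0008501 = 3.599 m/s.
Reynolds number Re = ρVD/μ = 801 · 3.599 · 0.0329 / 0.00223 = 4.254e+04.
Re > 4000 → turbulent. Relative roughness ε/D = 0.000196/0.0329 = 0.00596. Swamee-Jain: f = 0.25/(log₁₀[0.00596/3.7 + 5.74/4.254e+04^0.9])² = 0.25/(log₁₀[0.00161 + 0.000392])² = 0.25/(-2.699)² = 0.03433.
Darcy-Weisbach: ΔP = f(L/D)(ρV²/2) = 0.03433·(3.3/0.0329)·(801·3.599²/2) = 0.03433·100.3·5189 = 1.787e+04 Pa.
Pumping power P = QΔP = 0.00306·1.787e+04 = 54.68 W = 54.7 W.

P ≈ 54.7 W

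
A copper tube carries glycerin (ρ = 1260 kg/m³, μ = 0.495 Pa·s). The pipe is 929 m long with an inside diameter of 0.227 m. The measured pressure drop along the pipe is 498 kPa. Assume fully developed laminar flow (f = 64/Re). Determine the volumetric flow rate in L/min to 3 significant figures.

For laminar flow, f = 64/Re with Re = ρVD/μ, so Darcy-Weisbach reduces to ΔP = 32μLV/D². Solving for V: V = ΔP·D²/(32μL) = 4.98e+05·(0.227)²/(32·0.495·929) = 1.744 m/s.
Check: Re = ρVD/μ = 1260·1.744·0.227/0.495 = 1008 < 2300, so the laminar assumption holds.
Q = V·A = 1.744·(π/4·0.227²) = 0.07058 m³/s = 4230 L/min.

Q ≈ 4230 L/min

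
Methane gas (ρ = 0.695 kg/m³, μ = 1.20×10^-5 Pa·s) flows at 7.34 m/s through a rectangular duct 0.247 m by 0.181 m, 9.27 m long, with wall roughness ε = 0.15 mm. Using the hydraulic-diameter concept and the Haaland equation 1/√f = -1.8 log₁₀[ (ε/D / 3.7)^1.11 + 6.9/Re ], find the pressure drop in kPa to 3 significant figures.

ΔP ≈ 0.0176 kPa

Hydraulic diameter D_h = 4A/P = 4·(0.247·0.181)/(2·(0.247+0.181)) = 0.1788/0.856 = 0.2089 m.
Re = ρVD_h/μ = 0.695·7.34·0.2089/1.2e-05 = 8.881e+04.
ε/D_h = 0.00015/0.2089 = 0.000718; Haaland gives 1/√f = -1.8 log₁₀[7.58e-05+7.77e-05] = 6.865, so f = 0.02122.
ΔP = f(L/D_h)(ρV²/2) = 0.02122·9.27/0.2089·18.72 = 17.63 Pa.
ΔP = 0.0176 kPa.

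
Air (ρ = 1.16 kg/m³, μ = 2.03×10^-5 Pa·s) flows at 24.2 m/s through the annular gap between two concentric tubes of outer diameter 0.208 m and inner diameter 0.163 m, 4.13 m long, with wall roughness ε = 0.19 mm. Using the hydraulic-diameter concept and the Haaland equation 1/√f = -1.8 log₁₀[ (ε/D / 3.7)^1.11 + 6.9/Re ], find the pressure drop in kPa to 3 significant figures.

ΔP ≈ 0.948 kPa

Hydraulic diameter D_h = 4A/P = D_o - D_i = 0.208 - 0.163 = 0.045 m.
Re = ρVD_h/μ = 1.16·24.2·0.045/2.03e-05 = 6.223e+04.
ε/D_h = 0.00019/0.045 = 0.00422; Haaland gives 1/√f = -1.8 log₁₀[0.000542+0.000111] = 5.734, so f = 0.03042.
ΔP = f(L/D_h)(ρV²/2) = 0.03042·4.13/0.045·339.7 = 948.2 Pa.
ΔP = 0.948 kPa.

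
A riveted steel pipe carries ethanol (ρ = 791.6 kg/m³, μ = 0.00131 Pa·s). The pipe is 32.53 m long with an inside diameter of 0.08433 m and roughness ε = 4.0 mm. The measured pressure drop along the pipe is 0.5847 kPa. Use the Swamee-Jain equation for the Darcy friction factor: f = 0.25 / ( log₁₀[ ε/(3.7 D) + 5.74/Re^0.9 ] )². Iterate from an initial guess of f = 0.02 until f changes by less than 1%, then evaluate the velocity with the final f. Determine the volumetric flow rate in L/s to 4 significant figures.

Rearranging Darcy-Weisbach: V = √(2·ΔP·D/(f·L·ρ)). With ε/D = 0.004/0.08433 = 0.0474, iterate starting from f = 0.02:
  f = 0.02 → V = √(2·584.7·0.08433/(0.02·32.53·791.6)) = 0.4376 m/s; Re = ρVD/μ = 2.23e+04; f → 0.07157
  f = 0.07157 → V = 0.2313 m/s; Re = 1.179e+04; f → 0.07289
  f = 0.07289 → V = 0.2292 m/s; Re = 1.168e+04; f → 0.07292
Converged (Δf/f < 1%). With the final f = 0.07292: V = √(2·584.7·0.08433/(0.07292·32.53·791.6)) = 0.2292 m/s.
Q = V·A = 0.2292·(π/4·0.08433²) = 0.00128 m³/s = 1.280 L/s.

Q ≈ 1.280 L/s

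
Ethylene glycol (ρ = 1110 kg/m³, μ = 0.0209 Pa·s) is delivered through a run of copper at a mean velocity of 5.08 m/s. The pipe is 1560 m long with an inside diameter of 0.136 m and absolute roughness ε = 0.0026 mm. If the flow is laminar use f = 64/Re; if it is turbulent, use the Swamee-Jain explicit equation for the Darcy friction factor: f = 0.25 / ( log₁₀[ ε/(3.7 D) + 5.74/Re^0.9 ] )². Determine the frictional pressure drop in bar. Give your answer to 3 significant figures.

Reynolds number Re = ρVD/μ = 1110 · 5.08 · 0.136 / 0.0209 = 3.669e+04.
Re > 4000 → turbulent. Relative roughness ε/D = 2.6e-06/0.136 = 1.91e-05. Swamee-Jain: f = 0.25/(log₁₀[1.91e-05/3.7 + 5.74/3.669e+04^0.9])² = 0.25/(log₁₀[5.17e-06 + 0.000447])² = 0.25/(-3.344)² = 0.02235.
Darcy-Weisbach: ΔP = f(L/D)(ρV²/2) = 0.02235·(1560/0.136)·(1110·5.08²/2) = 0.02235·1.147e+04·1.432e+04 = 3.672e+06 Pa.
ΔP = 3.672e+06 Pa = 36.7 bar.

ΔP ≈ 36.7 bar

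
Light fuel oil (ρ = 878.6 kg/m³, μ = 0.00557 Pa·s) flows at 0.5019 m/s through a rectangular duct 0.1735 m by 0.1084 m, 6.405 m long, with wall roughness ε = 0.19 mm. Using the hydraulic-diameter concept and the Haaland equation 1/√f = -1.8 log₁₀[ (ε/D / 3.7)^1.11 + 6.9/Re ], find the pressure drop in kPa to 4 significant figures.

ΔP ≈ 0.1719 kPa

Hydraulic diameter D_h = 4A/P = 4·(0.1735·0.1084)/(2·(0.1735+0.1084)) = 0.07523/0.5638 = 0.1334 m.
Re = ρVD_h/μ = 878.6·0.5019·0.1334/0.00557 = 1.056e+04.
ε/D_h = 0.00019/0.1334 = 0.00142; Haaland gives 1/√f = -1.8 log₁₀[0.000162+0.000653] = 5.56, so f = 0.03235.
ΔP = f(L/D_h)(ρV²/2) = 0.03235·6.405/0.1334·110.7 = 171.9 Pa.
ΔP = 0.1719 kPa.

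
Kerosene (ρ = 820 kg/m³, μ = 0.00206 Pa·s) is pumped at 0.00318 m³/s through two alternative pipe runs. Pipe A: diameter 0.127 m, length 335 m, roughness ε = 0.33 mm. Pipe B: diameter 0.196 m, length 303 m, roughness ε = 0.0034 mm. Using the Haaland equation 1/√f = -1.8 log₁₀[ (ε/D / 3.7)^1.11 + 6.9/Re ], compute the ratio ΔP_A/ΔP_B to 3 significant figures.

Pipe A: V = Q/A = 0.00318/0.01267 = 0.251 m/s; Re = 1.269e+04; ε/D = 0.0026; Haaland → f = 0.03284; ΔP_A = f(L/D)(ρV²/2) = 2238 Pa.
Pipe B: V = Q/A = 0.00318/0.03017 = 0.1054 m/s; Re = 8223; ε/D = 1.73e-05; Haaland → f = 0.03263; ΔP_B = f(L/D)(ρV²/2) = 229.7 Pa.
ΔP_A/ΔP_B = 2238/229.7 = 9.74.

ΔP_A/ΔP_B ≈ 9.74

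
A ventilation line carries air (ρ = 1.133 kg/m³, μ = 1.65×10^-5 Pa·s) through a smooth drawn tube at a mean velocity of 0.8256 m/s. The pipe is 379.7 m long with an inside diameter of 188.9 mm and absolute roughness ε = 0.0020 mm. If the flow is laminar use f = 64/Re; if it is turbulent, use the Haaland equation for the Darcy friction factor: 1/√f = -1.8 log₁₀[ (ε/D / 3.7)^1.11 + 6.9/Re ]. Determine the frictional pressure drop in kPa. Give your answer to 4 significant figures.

Reynolds number Re = ρVD/μ = 1.133 · 0.8256 · 0.1889 / 1.65e-05 = 1.071e+04.
Re > 4000 → turbulent. Relative roughness ε/D = 2e-06/0.1889 = 1.06e-05. Haaland: 1/√f = -1.8 log₁₀[(1.06e-05/3.7)^1.11 + 6.9/1.071e+04] = -1.8 log₁₀[7.03e-07 + 0.000644] = 5.743, so f = 0.03032.
Darcy-Weisbach: ΔP = f(L/D)(ρV²/2) = 0.03032·(379.7/0.1889)·(1.133·0.8256²/2) = 0.03032·2010·0.3861 = 23.53 Pa.
ΔP = 23.53 Pa = 0.02353 kPa.

ΔP ≈ 0.02353 kPa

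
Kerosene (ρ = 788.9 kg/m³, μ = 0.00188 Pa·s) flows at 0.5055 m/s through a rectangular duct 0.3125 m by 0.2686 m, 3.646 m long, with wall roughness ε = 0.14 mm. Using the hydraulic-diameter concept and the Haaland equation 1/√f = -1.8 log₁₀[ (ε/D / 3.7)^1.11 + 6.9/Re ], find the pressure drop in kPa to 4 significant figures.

Hydraulic diameter D_h = 4A/P = 4·(0.3125·0.2686)/(2·(0.3125+0.2686)) = 0.3357/1.162 = 0.2889 m.
Re = ρVD_h/μ = 788.9·0.5055·0.2889/0.00188 = 6.128e+04.
ε/D_h = 0.00014/0.2889 = 0.000485; Haaland gives 1/√f = -1.8 log₁₀[4.9e-05+0.000113] = 6.825, so f = 0.02147.
ΔP = f(L/D_h)(ρV²/2) = 0.02147·3.646/0.2889·100.8 = 27.31 Pa.
ΔP = 0.02731 kPa.

ΔP ≈ 0.02731 kPa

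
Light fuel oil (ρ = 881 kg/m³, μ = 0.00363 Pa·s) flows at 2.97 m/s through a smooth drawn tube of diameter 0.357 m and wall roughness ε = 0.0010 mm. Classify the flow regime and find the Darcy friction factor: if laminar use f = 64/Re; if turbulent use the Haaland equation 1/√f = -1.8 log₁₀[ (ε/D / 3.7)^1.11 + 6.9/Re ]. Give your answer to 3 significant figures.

Re = ρVD/μ = 881·2.97·0.357/0.00363 = 2.573e+05.
Re > 4000 → turbulent. ε/D = 1e-06/0.357 = 2.8e-06; Haaland: 1/√f = -1.8 log₁₀[1.61e-07 + 2.68e-05] = 8.224, so f = 0.01478.

f ≈ 0.0148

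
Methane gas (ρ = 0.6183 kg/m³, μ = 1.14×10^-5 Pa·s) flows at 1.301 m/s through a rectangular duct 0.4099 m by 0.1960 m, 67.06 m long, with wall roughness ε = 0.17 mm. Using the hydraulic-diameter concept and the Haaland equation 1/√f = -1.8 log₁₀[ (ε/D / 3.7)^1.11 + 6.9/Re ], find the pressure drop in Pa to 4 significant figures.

Hydraulic diameter D_h = 4A/P = 4·(0.4099·0.196)/(2·(0.4099+0.196)) = 0.3214/1.212 = 0.2652 m.
Re = ρVD_h/μ = 0.6183·1.301·0.2652/1.14e-05 = 1.871e+04.
ε/D_h = 0.00017/0.2652 = 0.000641; Haaland gives 1/√f = -1.8 log₁₀[6.68e-05+0.000369] = 6.05, so f = 0.02732.
ΔP = f(L/D_h)(ρV²/2) = 0.02732·67.06/0.2652·0.5233 = 3.615 Pa.

ΔP ≈ 3.615 Pa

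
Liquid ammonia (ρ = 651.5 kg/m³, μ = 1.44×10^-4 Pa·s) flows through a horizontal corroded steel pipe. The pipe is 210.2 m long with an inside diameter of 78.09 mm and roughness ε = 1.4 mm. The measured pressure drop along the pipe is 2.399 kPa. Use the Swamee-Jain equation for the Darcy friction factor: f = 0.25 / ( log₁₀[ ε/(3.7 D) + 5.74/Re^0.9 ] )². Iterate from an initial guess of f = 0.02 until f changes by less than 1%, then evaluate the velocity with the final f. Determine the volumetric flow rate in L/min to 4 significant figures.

Rearranging Darcy-Weisbach: V = √(2·ΔP·D/(f·L·ρ)). With ε/D = 0.0014/0.07809 = 0.0179, iterate starting from f = 0.02:
  f = 0.02 → V = √(2·2399·0.07809/(0.02·210.2·651.5)) = 0.3699 m/s; Re = ρVD/μ = 1.307e+05; f → 0.04717
  f = 0.04717 → V = 0.2408 m/s; Re = 8.508e+04; f → 0.04741
Converged (Δf/f < 1%). With the final f = 0.04741: V = √(2·2399·0.07809/(0.04741·210.2·651.5)) = 0.2402 m/s.
Q = V·A = 0.2402·(π/4·0.07809²) = 0.00115 m³/s = 69.03 L/min.

Q ≈ 69.03 L/min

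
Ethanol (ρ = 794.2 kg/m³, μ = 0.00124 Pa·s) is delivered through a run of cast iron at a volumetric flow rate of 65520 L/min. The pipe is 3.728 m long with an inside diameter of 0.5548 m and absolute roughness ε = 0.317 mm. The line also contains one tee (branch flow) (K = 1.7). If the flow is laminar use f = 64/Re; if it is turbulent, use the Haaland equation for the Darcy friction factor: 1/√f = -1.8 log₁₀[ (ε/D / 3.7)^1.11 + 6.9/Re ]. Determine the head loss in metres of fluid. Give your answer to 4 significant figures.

Q = 65520 L/min = 65520/60000 = 1.092 m³/s.
Cross-sectional area A = πD²/4 = π(0.5548)²/4 = 0.2417 m²; mean velocity V = Q/A = 1.092/0.2417 = 4.517 m/s.
Reynolds number Re = ρVD/μ = 794.2 · 4.517 · 0.5548 / 0.00124 = 1.605e+06.
Re > 4000 → turbulent. Relative roughness ε/D = 0.000317/0.5548 = 0.000571. Haaland: 1/√f = -1.8 log₁₀[(0.000571/3.7)^1.11 + 6.9/1.605e+06] = -1.8 log₁₀[5.88e-05 + 4.3e-06] = 7.56, so f = 0.0175.
Total minor-loss coefficient ΣK = 1·1.7 = 1.7.
ΔP = [f·L/D + ΣK]·(ρV²/2) = [0.0175·3.728/0.5548 + 1.7]·(794.2·4.517²/2) = [0.1176 + 1.7]·8103 = 1.473e+04 Pa.
Head loss h_f = ΔP/(ρg) = 1.473e+04/(794.2·9.81) = 1.890 m.

h_f ≈ 1.890 m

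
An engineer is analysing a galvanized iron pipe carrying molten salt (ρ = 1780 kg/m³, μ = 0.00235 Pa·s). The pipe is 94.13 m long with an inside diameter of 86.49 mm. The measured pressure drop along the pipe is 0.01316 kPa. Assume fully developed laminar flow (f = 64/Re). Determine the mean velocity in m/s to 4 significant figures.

V ≈ 0.01391 m/s

For laminar flow, f = 64/Re with Re = ρVD/μ, so Darcy-Weisbach reduces to ΔP = 32μLV/D². Solving for V: V = ΔP·D²/(32μL) = 13.16·(0.08649)²/(32·0.00235·94.13) = 0.01391 m/s.
Check: Re = ρVD/μ = 1780·0.01391·0.08649/0.00235 = 911.1 < 2300, so the laminar assumption holds.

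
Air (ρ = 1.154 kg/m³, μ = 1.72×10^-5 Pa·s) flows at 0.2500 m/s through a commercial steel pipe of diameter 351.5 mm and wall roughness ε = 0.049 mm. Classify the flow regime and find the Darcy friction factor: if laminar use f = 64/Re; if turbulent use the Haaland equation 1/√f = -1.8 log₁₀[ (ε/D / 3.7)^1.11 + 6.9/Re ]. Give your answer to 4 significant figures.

Re = ρVD/μ = 1.154·0.25·0.3515/1.72e-05 = 5896.
Re > 4000 → turbulent. ε/D = 4.9e-05/0.3515 = 0.000139; Haaland: 1/√f = -1.8 log₁₀[1.23e-05 + 0.00117] = 5.269, so f = 0.03602.

f ≈ 0.03602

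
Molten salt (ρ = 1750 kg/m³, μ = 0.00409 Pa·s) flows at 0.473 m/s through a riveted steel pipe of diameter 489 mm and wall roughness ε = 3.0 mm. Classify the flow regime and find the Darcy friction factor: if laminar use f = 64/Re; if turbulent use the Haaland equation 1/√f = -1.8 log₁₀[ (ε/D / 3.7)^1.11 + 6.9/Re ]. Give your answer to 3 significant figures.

f ≈ 0.0332

Re = ρVD/μ = 1750·0.473·0.489/0.00409 = 9.897e+04.
Re > 4000 → turbulent. ε/D = 0.003/0.489 = 0.00613; Haaland: 1/√f = -1.8 log₁₀[0.00082 + 6.97e-05] = 5.491, so f = 0.03316.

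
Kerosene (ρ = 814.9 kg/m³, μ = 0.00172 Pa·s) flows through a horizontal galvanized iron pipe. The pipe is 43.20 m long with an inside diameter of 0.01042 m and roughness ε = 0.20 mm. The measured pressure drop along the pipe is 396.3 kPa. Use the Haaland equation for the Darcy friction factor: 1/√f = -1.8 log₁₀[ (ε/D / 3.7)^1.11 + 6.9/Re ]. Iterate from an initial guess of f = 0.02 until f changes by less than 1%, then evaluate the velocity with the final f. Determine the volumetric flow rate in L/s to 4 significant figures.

Rearranging Darcy-Weisbach: V = √(2·ΔP·D/(f·L·ρ)). With ε/D = 0.0002/0.01042 = 0.0192, iterate starting from f = 0.02:
  f = 0.02 → V = √(2·3.963e+05·0.01042/(0.02·43.2·814.9)) = 3.425 m/s; Re = ρVD/μ = 1.691e+04; f → 0.05021
  f = 0.05021 → V = 2.162 m/s; Re = 1.067e+04; f → 0.05145
  f = 0.05145 → V = 2.135 m/s; Re = 1.054e+04; f → 0.05149
Converged (Δf/f < 1%). With the final f = 0.05149: V = √(2·3.963e+05·0.01042/(0.05149·43.2·814.9)) = 2.134 m/s.
Q = V·A = 2.134·(π/4·0.01042²) = 0.000182 m³/s = 0.1820 L/s.

Q ≈ 0.1820 L/s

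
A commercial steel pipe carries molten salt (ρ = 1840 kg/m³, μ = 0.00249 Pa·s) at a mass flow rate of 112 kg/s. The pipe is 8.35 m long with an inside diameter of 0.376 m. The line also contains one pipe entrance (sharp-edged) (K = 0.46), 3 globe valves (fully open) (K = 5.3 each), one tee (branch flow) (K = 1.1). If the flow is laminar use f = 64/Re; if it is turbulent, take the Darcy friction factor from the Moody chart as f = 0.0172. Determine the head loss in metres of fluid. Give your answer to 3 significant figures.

h_f ≈ 0.273 m

A = πD²/4 = π(0.376)²/4 = 0.111 m²; mean velocity V = ṁ/(ρA) = 112/(1840 · 0.111) = 0.5482 m/s.
Reynolds number Re = ρVD/μ = 1840 · 0.5482 · 0.376 / 0.00249 = 1.523e+05.
Re > 4000 → turbulent; use the Moody-chart value f = 0.0172.
Total minor-loss coefficient ΣK = 1·0.46 + 3·5.3 + 1·1.1 = 17.5.
ΔP = [f·L/D + ΣK]·(ρV²/2) = [0.0172·8.35/0.376 + 17.5]·(1840·0.5482²/2) = [0.382 + 17.5]·276.5 = 4933 Pa.
Head loss h_f = ΔP/(ρg) = 4933/(1840·9.81) = 0.273 m.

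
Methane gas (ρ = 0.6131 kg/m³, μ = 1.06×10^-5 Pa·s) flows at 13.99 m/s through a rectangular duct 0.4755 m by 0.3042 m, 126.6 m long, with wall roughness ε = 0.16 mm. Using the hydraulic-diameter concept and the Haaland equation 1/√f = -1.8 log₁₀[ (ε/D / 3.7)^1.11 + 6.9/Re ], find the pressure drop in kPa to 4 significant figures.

Hydraulic diameter D_h = 4A/P = 4·(0.4755·0.3042)/(2·(0.4755+0.3042)) = 0.5786/1.559 = 0.371 m.
Re = ρVD_h/μ = 0.6131·13.99·0.371/1.06e-05 = 3.002e+05.
ε/D_h = 0.00016/0.371 = 0.000431; Haaland gives 1/√f = -1.8 log₁₀[4.3e-05+2.3e-05] = 7.525, so f = 0.01766.
ΔP = f(L/D_h)(ρV²/2) = 0.01766·126.6/0.371·60 = 361.6 Pa.
ΔP = 0.3616 kPa.

ΔP ≈ 0.3616 kPa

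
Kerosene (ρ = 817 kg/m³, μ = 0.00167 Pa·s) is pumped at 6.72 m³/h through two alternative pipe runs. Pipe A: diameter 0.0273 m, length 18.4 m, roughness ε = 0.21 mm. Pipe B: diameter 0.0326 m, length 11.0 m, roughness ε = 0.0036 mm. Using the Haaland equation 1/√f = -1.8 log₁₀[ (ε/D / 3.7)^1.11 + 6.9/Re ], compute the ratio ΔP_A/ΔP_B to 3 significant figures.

ΔP_A/ΔP_B ≈ 6.52

Pipe A: V = Q/A = 0.001867/0.0005853 = 3.189 m/s; Re = 4.259e+04; ε/D = 0.00769; Haaland → f = 0.03632; ΔP_A = f(L/D)(ρV²/2) = 1.017e+05 Pa.
Pipe B: V = Q/A = 0.001867/0.0008347 = 2.236 m/s; Re = 3.567e+04; ε/D = 0.00011; Haaland → f = 0.02264; ΔP_B = f(L/D)(ρV²/2) = 1.56e+04 Pa.
ΔP_A/ΔP_B = 1.017e+05/1.56e+04 = 6.52.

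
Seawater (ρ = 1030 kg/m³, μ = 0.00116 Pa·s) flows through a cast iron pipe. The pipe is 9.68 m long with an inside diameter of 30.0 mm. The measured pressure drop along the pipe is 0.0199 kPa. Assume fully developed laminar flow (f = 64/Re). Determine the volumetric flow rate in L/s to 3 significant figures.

For laminar flow, f = 64/Re with Re = ρVD/μ, so Darcy-Weisbach reduces to ΔP = 32μLV/D². Solving for V: V = ΔP·D²/(32μL) = 19.9·(0.03)²/(32·0.00116·9.68) = 0.04984 m/s.
Check: Re = ρVD/μ = 1030·0.04984·0.03/0.00116 = 1328 < 2300, so the laminar assumption holds.
Q = V·A = 0.04984·(π/4·0.03²) = 3.523e-05 m³/s = 0.0352 L/s.

Q ≈ 0.0352 L/s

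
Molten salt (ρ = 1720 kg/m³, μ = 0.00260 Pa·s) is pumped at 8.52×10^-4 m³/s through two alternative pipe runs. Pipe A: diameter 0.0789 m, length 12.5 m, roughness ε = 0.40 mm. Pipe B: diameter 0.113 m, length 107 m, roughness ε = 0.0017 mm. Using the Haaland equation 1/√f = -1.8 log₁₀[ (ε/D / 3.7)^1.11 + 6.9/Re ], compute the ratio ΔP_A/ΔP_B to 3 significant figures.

Pipe A: V = Q/A = 0.000852/0.004889 = 0.1743 m/s; Re = 9096; ε/D = 0.00507; Haaland → f = 0.03808; ΔP_A = f(L/D)(ρV²/2) = 157.5 Pa.
Pipe B: V = Q/A = 0.000852/0.01003 = 0.08496 m/s; Re = 6351; ε/D = 1.5e-05; Haaland → f = 0.03514; ΔP_B = f(L/D)(ρV²/2) = 206.5 Pa.
ΔP_A/ΔP_B = 157.5/206.5 = 0.763.

ΔP_A/ΔP_B ≈ 0.763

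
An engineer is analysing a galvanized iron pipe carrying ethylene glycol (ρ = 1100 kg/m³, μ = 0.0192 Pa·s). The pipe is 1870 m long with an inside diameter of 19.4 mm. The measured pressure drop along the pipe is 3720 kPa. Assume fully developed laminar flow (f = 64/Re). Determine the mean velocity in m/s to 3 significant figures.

V ≈ 1.22 m/s

For laminar flow, f = 64/Re with Re = ρVD/μ, so Darcy-Weisbach reduces to ΔP = 32μLV/D². Solving for V: V = ΔP·D²/(32μL) = 3.72e+06·(0.0194)²/(32·0.0192·1870) = 1.219 m/s.
Check: Re = ρVD/μ = 1100·1.219·0.0194/0.0192 = 1354 < 2300, so the laminar assumption holds.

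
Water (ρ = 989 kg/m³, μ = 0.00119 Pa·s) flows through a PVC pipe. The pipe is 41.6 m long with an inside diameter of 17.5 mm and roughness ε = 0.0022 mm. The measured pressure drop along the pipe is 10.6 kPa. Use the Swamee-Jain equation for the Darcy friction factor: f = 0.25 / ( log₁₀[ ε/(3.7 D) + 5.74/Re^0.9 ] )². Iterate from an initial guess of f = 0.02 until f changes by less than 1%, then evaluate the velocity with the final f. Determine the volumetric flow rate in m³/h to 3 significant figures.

Rearranging Darcy-Weisbach: V = √(2·ΔP·D/(f·L·ρ)). With ε/D = 2.2e-06/0.0175 = 0.000126, iterate starting from f = 0.02:
  f = 0.02 → V = √(2·1.06e+04·0.0175/(0.02·41.6·989)) = 0.6715 m/s; Re = ρVD/μ = 9766; f → 0.03139
  f = 0.03139 → V = 0.5359 m/s; Re = 7795; f → 0.03341
  f = 0.03341 → V = 0.5195 m/s; Re = 7556; f → 0.0337
Converged (Δf/f < 1%). With the final f = 0.0337: V = √(2·1.06e+04·0.0175/(0.0337·41.6·989)) = 0.5173 m/s.
Q = V·A = 0.5173·(π/4·0.0175²) = 0.0001244 m³/s = 0.448 m³/h.

Q ≈ 0.448 m³/h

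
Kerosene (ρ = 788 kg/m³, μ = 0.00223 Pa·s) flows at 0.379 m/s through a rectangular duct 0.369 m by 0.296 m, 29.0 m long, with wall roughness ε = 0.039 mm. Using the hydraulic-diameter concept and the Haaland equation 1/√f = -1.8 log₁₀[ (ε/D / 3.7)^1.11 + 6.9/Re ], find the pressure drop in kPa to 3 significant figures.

Hydraulic diameter D_h = 4A/P = 4·(0.369·0.296)/(2·(0.369+0.296)) = 0.4369/1.33 = 0.3285 m.
Re = ρVD_h/μ = 788·0.379·0.3285/0.00223 = 4.399e+04.
ε/D_h = 3.9e-05/0.3285 = 0.000119; Haaland gives 1/√f = -1.8 log₁₀[1.03e-05+0.000157] = 6.799, so f = 0.02164.
ΔP = f(L/D_h)(ρV²/2) = 0.02164·29/0.3285·56.59 = 108.1 Pa.
ΔP = 0.108 kPa.

ΔP ≈ 0.108 kPa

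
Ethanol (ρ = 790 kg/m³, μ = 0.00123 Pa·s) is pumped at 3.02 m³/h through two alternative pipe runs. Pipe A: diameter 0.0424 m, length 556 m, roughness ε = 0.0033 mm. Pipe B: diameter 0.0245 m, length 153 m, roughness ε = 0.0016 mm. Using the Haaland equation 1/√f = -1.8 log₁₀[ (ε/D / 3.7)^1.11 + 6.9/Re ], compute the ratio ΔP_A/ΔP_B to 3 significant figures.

ΔP_A/ΔP_B ≈ 0.268

Pipe A: V = Q/A = 0.0008389/0.001412 = 0.5941 m/s; Re = 1.618e+04; ε/D = 7.78e-05; Haaland → f = 0.02728; ΔP_A = f(L/D)(ρV²/2) = 4.988e+04 Pa.
Pipe B: V = Q/A = 0.0008389/0.0004714 = 1.779 m/s; Re = 2.8e+04; ε/D = 6.53e-05; Haaland → f = 0.02383; ΔP_B = f(L/D)(ρV²/2) = 1.861e+05 Pa.
ΔP_A/ΔP_B = 4.988e+04/1.861e+05 = 0.268.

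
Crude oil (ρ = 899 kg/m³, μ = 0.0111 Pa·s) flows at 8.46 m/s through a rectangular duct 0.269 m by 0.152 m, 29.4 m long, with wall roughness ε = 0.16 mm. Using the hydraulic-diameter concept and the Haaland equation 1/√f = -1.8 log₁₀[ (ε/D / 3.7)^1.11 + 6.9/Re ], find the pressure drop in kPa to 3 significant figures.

Hydraulic diameter D_h = 4A/P = 4·(0.269·0.152)/(2·(0.269+0.152)) = 0.1636/0.842 = 0.1942 m.
Re = ρVD_h/μ = 899·8.46·0.1942/0.0111 = 1.331e+05.
ε/D_h = 0.00016/0.1942 = 0.000824; Haaland gives 1/√f = -1.8 log₁₀[8.83e-05+5.18e-05] = 6.936, so f = 0.02078.
ΔP = f(L/D_h)(ρV²/2) = 0.02078·29.4/0.1942·3.217e+04 = 1.012e+05 Pa.
ΔP = 101 kPa.

ΔP ≈ 101 kPa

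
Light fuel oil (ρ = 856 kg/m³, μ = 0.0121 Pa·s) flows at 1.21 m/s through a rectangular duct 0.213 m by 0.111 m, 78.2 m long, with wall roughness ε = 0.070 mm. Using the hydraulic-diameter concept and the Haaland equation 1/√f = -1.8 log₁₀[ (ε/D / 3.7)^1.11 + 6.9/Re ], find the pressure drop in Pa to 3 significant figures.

ΔP ≈ 9990 Pa

Hydraulic diameter D_h = 4A/P = 4·(0.213·0.111)/(2·(0.213+0.111)) = 0.09457/0.648 = 0.1459 m.
Re = ρVD_h/μ = 856·1.21·0.1459/0.0121 = 1.249e+04.
ε/D_h = 7e-05/0.1459 = 0.00048; Haaland gives 1/√f = -1.8 log₁₀[4.84e-05+0.000552] = 5.798, so f = 0.02974.
ΔP = f(L/D_h)(ρV²/2) = 0.02974·78.2/0.1459·626.6 = 9987 Pa.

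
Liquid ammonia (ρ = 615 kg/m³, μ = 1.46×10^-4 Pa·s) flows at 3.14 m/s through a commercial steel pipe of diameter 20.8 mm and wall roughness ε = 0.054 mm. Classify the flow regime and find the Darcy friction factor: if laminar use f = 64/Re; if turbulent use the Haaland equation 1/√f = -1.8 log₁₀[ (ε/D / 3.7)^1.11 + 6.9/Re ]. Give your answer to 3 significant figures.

f ≈ 0.0257

Re = ρVD/μ = 615·3.14·0.0208/0.000146 = 2.751e+05.
Re > 4000 → turbulent. ε/D = 5.4e-05/0.0208 = 0.0026; Haaland: 1/√f = -1.8 log₁₀[0.000316 + 2.51e-05] = 6.242, so f = 0.02567.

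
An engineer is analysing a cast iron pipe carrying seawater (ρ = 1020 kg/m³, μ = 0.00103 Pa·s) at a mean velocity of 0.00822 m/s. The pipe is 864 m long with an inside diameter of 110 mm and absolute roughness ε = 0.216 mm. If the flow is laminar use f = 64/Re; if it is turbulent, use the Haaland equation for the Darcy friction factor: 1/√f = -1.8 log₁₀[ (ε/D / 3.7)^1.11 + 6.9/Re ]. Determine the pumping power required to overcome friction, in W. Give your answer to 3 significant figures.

P ≈ 0.00151 W

Reynolds number Re = ρVD/μ = 1020 · 0.00822 · 0.11 / 0.00103 = 895.4.
Re < 2300 → laminar flow, so f = 64/Re = 64/895.4 = 0.07147 (the turbulent correlation is not needed).
Darcy-Weisbach: ΔP = f(L/D)(ρV²/2) = 0.07147·(864/0.11)·(1020·0.00822²/2) = 0.07147·7855·0.03446 = 19.35 Pa.
Q = V·A = 0.00822·0.009503 = 7.812e-05 m³/s.
Pumping power P = QΔP = 7.812e-05·19.35 = 0.001511 W = 0.00151 W.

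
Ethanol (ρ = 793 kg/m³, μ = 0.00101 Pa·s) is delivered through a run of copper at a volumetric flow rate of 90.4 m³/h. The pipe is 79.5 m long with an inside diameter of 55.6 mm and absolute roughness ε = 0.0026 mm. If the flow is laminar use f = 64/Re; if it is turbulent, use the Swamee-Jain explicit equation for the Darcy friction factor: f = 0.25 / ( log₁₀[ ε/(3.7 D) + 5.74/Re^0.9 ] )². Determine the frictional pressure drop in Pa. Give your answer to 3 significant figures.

ΔP ≈ 849000 Pa

Q = 90.4 m³/h = 90.4/3600 = 0.02511 m³/s.
Cross-sectional area A = πD²/4 = π(0.0556)²/4 = 0.002428 m²; mean velocity V = Q/A = 0.02511/0.002428 = 10.34 m/s.
Reynolds number Re = ρVD/μ = 793 · 10.34 · 0.0556 / 0.00101 = 4.515e+05.
Re > 4000 → turbulent. Relative roughness ε/D = 2.6e-06/0.0556 = 4.68e-05. Swamee-Jain: f = 0.25/(log₁₀[4.68e-05/3.7 + 5.74/4.515e+05^0.9])² = 0.25/(log₁₀[1.26e-05 + 4.67e-05])² = 0.25/(-4.226)² = 0.014.
Darcy-Weisbach: ΔP = f(L/D)(ρV²/2) = 0.014·(79.5/0.0556)·(793·10.34²/2) = 0.014·1430·4.241e+04 = 8.488e+05 Pa.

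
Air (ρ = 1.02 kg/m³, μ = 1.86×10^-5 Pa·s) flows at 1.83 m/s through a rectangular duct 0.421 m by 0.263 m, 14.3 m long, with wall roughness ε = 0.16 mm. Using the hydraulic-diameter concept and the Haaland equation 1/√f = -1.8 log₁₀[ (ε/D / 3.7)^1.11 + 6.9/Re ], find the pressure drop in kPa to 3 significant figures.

ΔP ≈ 0.00182 kPa

Hydraulic diameter D_h = 4A/P = 4·(0.421·0.263)/(2·(0.421+0.263)) = 0.4429/1.368 = 0.3238 m.
Re = ρVD_h/μ = 1.02·1.83·0.3238/1.86e-05 = 3.249e+04.
ε/D_h = 0.00016/0.3238 = 0.000494; Haaland gives 1/√f = -1.8 log₁₀[5.01e-05+0.000212] = 6.446, so f = 0.02407.
ΔP = f(L/D_h)(ρV²/2) = 0.02407·14.3/0.3238·1.708 = 1.816 Pa.
ΔP = 0.00182 kPa.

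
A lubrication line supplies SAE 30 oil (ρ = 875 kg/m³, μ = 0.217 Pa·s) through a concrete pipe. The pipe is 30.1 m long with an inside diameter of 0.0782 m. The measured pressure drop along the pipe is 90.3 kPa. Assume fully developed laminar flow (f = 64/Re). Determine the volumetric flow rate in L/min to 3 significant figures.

For laminar flow, f = 64/Re with Re = ρVD/μ, so Darcy-Weisbach reduces to ΔP = 32μLV/D². Solving for V: V = ΔP·D²/(32μL) = 9.03e+04·(0.0782)²/(32·0.217·30.1) = 2.642 m/s.
Check: Re = ρVD/μ = 875·2.642·0.0782/0.217 = 833.1 < 2300, so the laminar assumption holds.
Q = V·A = 2.642·(π/4·0.0782²) = 0.01269 m³/s = 761 L/min.

Q ≈ 761 L/min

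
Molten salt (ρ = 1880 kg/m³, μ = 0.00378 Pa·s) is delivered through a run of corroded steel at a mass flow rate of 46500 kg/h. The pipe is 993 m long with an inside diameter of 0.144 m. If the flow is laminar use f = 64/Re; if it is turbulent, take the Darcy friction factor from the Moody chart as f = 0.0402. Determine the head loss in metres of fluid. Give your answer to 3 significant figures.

h_f ≈ 2.51 m

ṁ = 46500 kg/h = 46500/3600 = 12.92 kg/s.
A = πD²/4 = π(0.144)²/4 = 0.01629 m²; mean velocity V = ṁ/(ρA) = 12.92/(1880 · 0.01629) = 0.4219 m/s.
Reynolds number Re = ρVD/μ = 1880 · 0.4219 · 0.144 / 0.00378 = 3.021e+04.
Re > 4000 → turbulent; use the Moody-chart value f = 0.0402.
Darcy-Weisbach: ΔP = f(L/D)(ρV²/2) = 0.0402·(993/0.144)·(1880·0.4219²/2) = 0.0402·6896·167.3 = 4.638e+04 Pa.
Head loss h_f = ΔP/(ρg) = 4.638e+04/(1880·9.81) = 2.51 m.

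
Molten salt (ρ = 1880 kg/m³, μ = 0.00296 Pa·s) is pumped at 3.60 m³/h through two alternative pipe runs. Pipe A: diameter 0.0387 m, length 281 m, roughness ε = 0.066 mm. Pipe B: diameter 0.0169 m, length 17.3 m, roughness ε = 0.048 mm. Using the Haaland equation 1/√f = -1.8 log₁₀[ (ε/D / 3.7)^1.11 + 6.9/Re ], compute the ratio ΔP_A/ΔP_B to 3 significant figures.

Pipe A: V = Q/A = 0.001/0.001176 = 0.8501 m/s; Re = 2.09e+04; ε/D = 0.00171; Haaland → f = 0.02874; ΔP_A = f(L/D)(ρV²/2) = 1.418e+05 Pa.
Pipe B: V = Q/A = 0.001/0.0002243 = 4.458 m/s; Re = 4.785e+04; ε/D = 0.00284; Haaland → f = 0.02822; ΔP_B = f(L/D)(ρV²/2) = 5.396e+05 Pa.
ΔP_A/ΔP_B = 1.418e+05/5.396e+05 = 0.263.

ΔP_A/ΔP_B ≈ 0.263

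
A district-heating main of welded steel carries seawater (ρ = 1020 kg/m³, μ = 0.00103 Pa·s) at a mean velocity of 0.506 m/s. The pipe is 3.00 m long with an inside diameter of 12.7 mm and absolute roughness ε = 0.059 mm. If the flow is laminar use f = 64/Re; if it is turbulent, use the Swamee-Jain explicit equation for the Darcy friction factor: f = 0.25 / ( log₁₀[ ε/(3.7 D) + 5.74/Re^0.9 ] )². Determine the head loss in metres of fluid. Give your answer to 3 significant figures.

h_f ≈ 0.127 m

Reynolds number Re = ρVD/μ = 1020 · 0.506 · 0.0127 / 0.00103 = 6364.
Re > 4000 → turbulent. Relative roughness ε/D = 5.9e-05/0.0127 = 0.00465. Swamee-Jain: f = 0.25/(log₁₀[0.00465/3.7 + 5.74/6364^0.9])² = 0.25/(log₁₀[0.00126 + 0.00217])² = 0.25/(-2.466)² = 0.04112.
Darcy-Weisbach: ΔP = f(L/D)(ρV²/2) = 0.04112·(3/0.0127)·(1020·0.506²/2) = 0.04112·236.2·130.6 = 1268 Pa.
Head loss h_f = ΔP/(ρg) = 1268/(1020·9.81) = 0.127 m.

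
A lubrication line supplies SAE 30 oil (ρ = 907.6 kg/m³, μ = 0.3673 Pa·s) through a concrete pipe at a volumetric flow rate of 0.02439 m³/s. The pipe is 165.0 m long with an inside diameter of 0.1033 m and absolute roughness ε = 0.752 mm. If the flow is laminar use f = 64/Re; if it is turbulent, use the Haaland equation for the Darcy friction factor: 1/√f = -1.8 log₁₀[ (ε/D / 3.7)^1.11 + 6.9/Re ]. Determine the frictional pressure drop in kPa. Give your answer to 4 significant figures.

ΔP ≈ 528.9 kPa

Cross-sectional area A = πD²/4 = π(0.1033)²/4 = 0.008381 m²; mean velocity V = Q/A = 0.02439/0.008381 = 2.91 m/s.
Reynolds number Re = ρVD/μ = 907.6 · 2.91 · 0.1033 / 0.367 = 742.8.
Re < 2300 → laminar flow, so f = 64/Re = 64/742.8 = 0.08616 (the turbulent correlation is not needed).
Darcy-Weisbach: ΔP = f(L/D)(ρV²/2) = 0.08616·(165/0.1033)·(907.6·2.91²/2) = 0.08616·1597·3843 = 5.289e+05 Pa.
ΔP = 5.289e+05 Pa = 528.9 kPa.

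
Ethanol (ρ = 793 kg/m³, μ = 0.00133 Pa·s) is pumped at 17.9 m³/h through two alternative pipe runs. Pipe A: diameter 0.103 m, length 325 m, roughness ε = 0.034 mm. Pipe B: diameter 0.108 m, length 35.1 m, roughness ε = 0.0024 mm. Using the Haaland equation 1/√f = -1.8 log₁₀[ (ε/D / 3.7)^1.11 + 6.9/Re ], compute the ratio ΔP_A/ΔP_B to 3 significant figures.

ΔP_A/ΔP_B ≈ 12.0

Pipe A: V = Q/A = 0.004972/0.008332 = 0.5967 m/s; Re = 3.665e+04; ε/D = 0.00033; Haaland → f = 0.02308; ΔP_A = f(L/D)(ρV²/2) = 1.028e+04 Pa.
Pipe B: V = Q/A = 0.004972/0.009161 = 0.5428 m/s; Re = 3.495e+04; ε/D = 2.22e-05; Haaland → f = 0.02253; ΔP_B = f(L/D)(ρV²/2) = 855.4 Pa.
ΔP_A/ΔP_B = 1.028e+04/855.4 = 12.0.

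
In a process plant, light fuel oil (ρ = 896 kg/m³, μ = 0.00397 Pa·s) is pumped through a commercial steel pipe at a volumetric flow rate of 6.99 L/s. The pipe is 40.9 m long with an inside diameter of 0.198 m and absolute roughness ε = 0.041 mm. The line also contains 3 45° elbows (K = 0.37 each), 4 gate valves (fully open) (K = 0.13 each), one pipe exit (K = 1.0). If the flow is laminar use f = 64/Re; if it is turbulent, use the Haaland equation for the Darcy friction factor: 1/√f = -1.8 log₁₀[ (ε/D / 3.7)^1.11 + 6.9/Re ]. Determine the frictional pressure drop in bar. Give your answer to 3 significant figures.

ΔP ≈ 0.00209 bar

Q = 6.99 L/s = 6.99/1000 = 0.00699 m³/s.
Cross-sectional area A = πD²/4 = π(0.198)²/4 = 0.03079 m²; mean velocity V = Q/A = 0.00699/0.03079 = 0.227 m/s.
Reynolds number Re = ρVD/μ = 896 · 0.227 · 0.198 / 0.00397 = 1.014e+04.
Re > 4000 → turbulent. Relative roughness ε/D = 4.1e-05/0.198 = 0.000207. Haaland: 1/√f = -1.8 log₁₀[(0.000207/3.7)^1.11 + 6.9/1.014e+04] = -1.8 log₁₀[1.91e-05 + 0.00068] = 5.68, so f = 0.031.
Total minor-loss coefficient ΣK = 3·0.37 + 4·0.13 + 1·1 = 2.63.
ΔP = [f·L/D + ΣK]·(ρV²/2) = [0.031·40.9/0.198 + 2.63]·(896·0.227²/2) = [6.403 + 2.63]·23.09 = 208.6 Pa.
ΔP = 208.6 Pa = 0.00209 bar.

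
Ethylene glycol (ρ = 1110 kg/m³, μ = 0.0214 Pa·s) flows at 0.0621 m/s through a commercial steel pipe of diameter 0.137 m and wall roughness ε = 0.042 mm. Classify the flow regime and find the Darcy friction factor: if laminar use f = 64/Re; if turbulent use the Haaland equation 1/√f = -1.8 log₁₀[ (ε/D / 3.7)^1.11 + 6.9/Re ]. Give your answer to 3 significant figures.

f ≈ 0.145

Re = ρVD/μ = 1110·0.0621·0.137/0.0214 = 441.3.
Re < 2300 → laminar, so f = 64/Re = 0.145 (roughness is irrelevant in laminar flow).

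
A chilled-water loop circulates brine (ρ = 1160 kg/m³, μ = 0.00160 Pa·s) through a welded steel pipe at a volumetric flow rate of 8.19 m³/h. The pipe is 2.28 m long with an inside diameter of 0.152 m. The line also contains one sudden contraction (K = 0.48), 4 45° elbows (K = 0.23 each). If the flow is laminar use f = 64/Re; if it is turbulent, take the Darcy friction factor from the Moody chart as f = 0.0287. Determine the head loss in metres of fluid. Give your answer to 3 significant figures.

h_f ≈ 0.00147 m

Q = 8.19 m³/h = 8.19/3600 = 0.002275 m³/s.
Cross-sectional area A = πD²/4 = π(0.152)²/4 = 0.01815 m²; mean velocity V = Q/A = 0.002275/0.01815 = 0.1254 m/s.
Reynolds number Re = ρVD/μ = 1160 · 0.1254 · 0.152 / 0.0016 = 1.382e+04.
Re > 4000 → turbulent; use the Moody-chart value f = 0.0287.
Total minor-loss coefficient ΣK = 1·0.48 + 4·0.23 = 1.4.
ΔP = [f·L/D + ΣK]·(ρV²/2) = [0.0287·2.28/0.152 + 1.4]·(1160·0.1254²/2) = [0.4305 + 1.4]·9.117 = 16.69 Pa.
Head loss h_f = ΔP/(ρg) = 16.69/(1160·9.81) = 0.00147 m.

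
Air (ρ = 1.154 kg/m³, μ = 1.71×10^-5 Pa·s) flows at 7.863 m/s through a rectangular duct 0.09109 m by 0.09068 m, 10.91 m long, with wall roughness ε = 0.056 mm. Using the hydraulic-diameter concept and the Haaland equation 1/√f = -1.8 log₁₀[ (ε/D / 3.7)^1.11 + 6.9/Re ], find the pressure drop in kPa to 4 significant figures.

Hydraulic diameter D_h = 4A/P = 4·(0.09109·0.09068)/(2·(0.09109+0.09068)) = 0.03304/0.3635 = 0.09088 m.
Re = ρVD_h/μ = 1.154·7.863·0.09088/1.71e-05 = 4.823e+04.
ε/D_h = 5.6e-05/0.09088 = 0.000616; Haaland gives 1/√f = -1.8 log₁₀[6.4e-05+0.000143] = 6.631, so f = 0.02274.
ΔP = f(L/D_h)(ρV²/2) = 0.02274·10.91/0.09088·35.67 = 97.39 Pa.
ΔP = 0.09739 kPa.

ΔP ≈ 0.09739 kPa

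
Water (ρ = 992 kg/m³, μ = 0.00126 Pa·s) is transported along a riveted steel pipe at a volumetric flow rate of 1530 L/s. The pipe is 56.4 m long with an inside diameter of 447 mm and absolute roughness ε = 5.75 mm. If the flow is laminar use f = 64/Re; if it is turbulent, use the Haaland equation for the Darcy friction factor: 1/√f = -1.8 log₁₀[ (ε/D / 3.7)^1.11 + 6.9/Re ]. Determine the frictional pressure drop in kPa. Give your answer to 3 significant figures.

Q = 1530 L/s = 1530/1000 = 1.53 m³/s.
Cross-sectional area A = πD²/4 = π(0.447)²/4 = 0.1569 m²; mean velocity V = Q/A = 1.53/0.1569 = 9.75 m/s.
Reynolds number Re = ρVD/μ = 992 · 9.75 · 0.447 / 0.00126 = 3.431e+06.
Re > 4000 → turbulent. Relative roughness ε/D = 0.00575/0.447 = 0.0129. Haaland: 1/√f = -1.8 log₁₀[(0.0129/3.7)^1.11 + 6.9/3.431e+06] = -1.8 log₁₀[0.00187 + 2.01e-06] = 4.912, so f = 0.04145.
Darcy-Weisbach: ΔP = f(L/D)(ρV²/2) = 0.04145·(56.4/0.447)·(992·9.75²/2) = 0.04145·126.2·4.715e+04 = 2.466e+05 Pa.
ΔP = 2.466e+05 Pa = 247 kPa.

ΔP ≈ 247 kPa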